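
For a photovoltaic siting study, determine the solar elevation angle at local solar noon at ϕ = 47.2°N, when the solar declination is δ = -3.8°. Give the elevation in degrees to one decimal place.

39.0°

At local noon the hour angle is zero, so the zenith angle equals |ϕ − δ| = |+47.2° − (-3.800°)| = 51.000°.
Elevation = 90° − 51.000° = 39.0°.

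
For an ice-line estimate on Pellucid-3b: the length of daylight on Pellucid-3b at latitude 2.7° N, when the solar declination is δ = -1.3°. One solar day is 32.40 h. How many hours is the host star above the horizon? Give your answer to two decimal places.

cos H₀ = −tan φ · tan δ = −tan(+2.7°) × tan(-1.300°) = 0.0011, so H₀ = 1.5697 rad = 89.94°.
Daylight = 2H₀/(2π) × 32.40 h = (1.5697/π) × 32.40 = 16.19 h.

16.19 h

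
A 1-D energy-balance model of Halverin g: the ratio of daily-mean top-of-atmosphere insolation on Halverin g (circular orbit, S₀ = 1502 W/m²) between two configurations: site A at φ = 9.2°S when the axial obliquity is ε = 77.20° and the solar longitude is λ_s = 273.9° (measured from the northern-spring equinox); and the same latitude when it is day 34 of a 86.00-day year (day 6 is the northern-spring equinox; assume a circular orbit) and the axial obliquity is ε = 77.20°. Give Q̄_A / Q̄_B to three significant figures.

— Configuration A (φ=-9.2°):
Solar declination: sin δ = sin ε · sin λ_s = sin 77.20° × sin 273.9° = -0.97289, so δ = -76.629°.
cos H₀ = −tan(-9.2°) tan(-76.629°) = -0.6814, H₀ = 2.3204 rad.
Bracket: H₀ sin φ sin δ + cos φ cos δ sin H₀ = 2.3204×-0.15988×-0.97289 + 0.98714×0.23126×0.73195 = 0.360928 + 0.167094 = 0.528022.
Q̄ = (S₀/π) × [bracket] = (1502/π) × 0.528022 = 252.45 W/m².
— Configuration B (φ=-9.2°):
Solar longitude: λ_s = 360° × (34 − 6)/86.00 = 117.209°.
sin δ = sin 77.20° × sin 117.209° = 0.86724, so δ = +60.140°.
cos H₀ = −tan(-9.2°) tan(+60.140°) = 0.2821, H₀ = 1.2848 rad.
Bracket: H₀ sin φ sin δ + cos φ cos δ sin H₀ = 1.2848×-0.15988×0.86724 + 0.98714×0.49789×0.95938 = -0.178143 + 0.471523 = 0.293380.
Q̄ = (S₀/π) × [bracket] = (1502/π) × 0.293380 = 140.27 W/m².
Ratio Q̄_A / Q̄_B = 252.45 / 140.27 = 1.800.

Q̄_A / Q̄_B ≈ 1.80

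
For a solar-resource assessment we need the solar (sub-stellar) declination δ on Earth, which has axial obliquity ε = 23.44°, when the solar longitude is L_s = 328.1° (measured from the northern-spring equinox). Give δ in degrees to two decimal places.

sin δ = sin ε · sin L_s = sin 23.44° × sin 328.1° = -0.210207.
δ = arcsin(-0.210207) = -12.13°.

δ = -12.13°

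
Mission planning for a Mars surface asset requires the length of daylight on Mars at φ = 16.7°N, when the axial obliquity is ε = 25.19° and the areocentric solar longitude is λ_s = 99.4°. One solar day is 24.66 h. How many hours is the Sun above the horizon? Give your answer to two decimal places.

13.42 h

sin δ = sin 25.19° × sin 99.4° = 0.41991, so δ = +24.829°.
cos H₀ = −tan φ · tan δ = −tan(+16.7°) × tan(+24.829°) = -0.1388, so H₀ = 1.7101 rad = 97.98°.
Daylight = 2H₀/(2π) × 24.66 h = (1.7101/π) × 24.66 = 13.42 h.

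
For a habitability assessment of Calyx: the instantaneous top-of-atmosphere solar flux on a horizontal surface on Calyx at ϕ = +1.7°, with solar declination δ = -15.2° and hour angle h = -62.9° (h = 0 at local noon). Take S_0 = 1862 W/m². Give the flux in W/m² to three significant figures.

804 W/m²

cos θ_z = sin ϕ sin δ + cos ϕ cos δ cos h = -0.007778 + 0.439415 = 0.431637.
Flux = S_0 · cos θ_z = 1862 × 0.431637 = 803.7 W/m².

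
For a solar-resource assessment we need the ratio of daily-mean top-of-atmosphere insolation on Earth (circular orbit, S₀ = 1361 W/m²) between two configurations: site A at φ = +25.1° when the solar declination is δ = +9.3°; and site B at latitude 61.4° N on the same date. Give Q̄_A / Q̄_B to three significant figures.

Q̄_A / Q̄_B ≈ 1.40

— Configuration A (φ=+25.1°):
cos H₀ = −tan(+25.1°) tan(+9.300°) = -0.0767, H₀ = 1.6476 rad.
Bracket: H₀ sin φ sin δ + cos φ cos δ sin H₀ = 1.6476×0.42420×0.16160 + 0.90557×0.98686×0.99705 = 0.112944 + 0.891034 = 1.003978.
Q̄ = (S₀/π) × [bracket] = (1361/π) × 1.003978 = 434.94 W/m².
— Configuration B (φ=+61.4°):
cos H₀ = −tan(+61.4°) tan(+9.300°) = -0.3004, H₀ = 1.8759 rad.
Bracket: H₀ sin φ sin δ + cos φ cos δ sin H₀ = 1.8759×0.87798×0.16160 + 0.47869×0.98686×0.95383 = 0.266156 + 0.450589 = 0.716745.
Q̄ = (S₀/π) × [bracket] = (1361/π) × 0.716745 = 310.51 W/m².
Ratio Q̄_A / Q̄_B = 434.94 / 310.51 = 1.401.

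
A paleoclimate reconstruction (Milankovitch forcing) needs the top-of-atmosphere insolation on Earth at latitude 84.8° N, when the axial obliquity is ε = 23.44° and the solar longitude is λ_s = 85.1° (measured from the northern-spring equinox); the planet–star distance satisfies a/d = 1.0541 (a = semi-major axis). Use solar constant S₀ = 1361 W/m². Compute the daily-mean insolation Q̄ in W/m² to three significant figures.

Solar declination: sin δ = sin ε · sin λ_s = sin 23.44° × sin 85.1° = 0.39633, so δ = +23.349°.
cos H₀ = −tan(+84.8°) tan(+23.349°) = -4.7434 ≤ −1 ⇒ polar day, H₀ = π.
Bracket: H₀ sin φ sin δ + cos φ cos δ sin H₀ = 3.1416×0.99588×0.39633 + 0.09063×0.91811×0.00000 = 1.239980 + 0.000000 = 1.239980.
Inverse-square distance factor (a/d)² = 1.0541² = 1.111127.
Q̄ = (S₀/π) × 1.111127 × [bracket] = (1361/π) × 1.111127 × 1.239980 = 596.9 W/m².

Q̄ ≈ 597 W/m²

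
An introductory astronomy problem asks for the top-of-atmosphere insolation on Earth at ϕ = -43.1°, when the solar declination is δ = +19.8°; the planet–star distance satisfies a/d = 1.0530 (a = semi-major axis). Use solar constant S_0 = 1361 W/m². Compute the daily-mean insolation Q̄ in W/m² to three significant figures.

Q̄ ≈ 174 W/m²

cos h₀ = −tan(-43.1°) tan(+19.800°) = 0.3369, h₀ = 1.2272 rad.
Bracket: h₀ sin ϕ sin δ + cos ϕ cos δ sin h₀ = 1.2272×-0.68327×0.33874 + 0.73016×0.94088×0.94154 = -0.284037 + 0.646831 = 0.362794.
Inverse-square distance factor (a/d)² = 1.0530² = 1.108809.
Q̄ = (S_0/π) × 1.108809 × [bracket] = (1361/π) × 1.108809 × 0.362794 = 174.3 W/m².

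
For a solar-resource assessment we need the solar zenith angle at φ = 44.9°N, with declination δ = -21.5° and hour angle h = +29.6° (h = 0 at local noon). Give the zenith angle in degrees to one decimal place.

cos θ_z = sin φ sin δ + cos φ cos δ cos h = -0.258703 + 0.573042 = 0.314339.
θ_z = arccos(0.314339) = 71.7°.

θ_z = 71.7°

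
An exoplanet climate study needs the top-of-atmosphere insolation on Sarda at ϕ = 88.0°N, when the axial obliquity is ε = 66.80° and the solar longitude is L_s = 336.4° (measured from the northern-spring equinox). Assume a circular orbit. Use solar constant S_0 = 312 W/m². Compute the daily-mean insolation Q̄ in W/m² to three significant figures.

Solar declination: sin δ = sin ε · sin L_s = sin 66.80° × sin 336.4° = -0.36797, so δ = -21.591°.
cos h₀ = −tan(+88.0°) tan(-21.591°) = 11.3326 ≥ 1 ⇒ polar night, h₀ = 0 and Q̄ = 0.

Q̄ ≈ 0.00 W/m²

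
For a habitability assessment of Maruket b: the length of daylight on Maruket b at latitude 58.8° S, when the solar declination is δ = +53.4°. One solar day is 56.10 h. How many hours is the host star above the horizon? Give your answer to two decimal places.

0.00 h

cos H₀ = −tan φ · tan δ = 2.2233 ≥ 1, so the host star never rises (polar night) and H₀ = 0.
Daylight = 2H₀/(2π) × 56.10 h = (0.0000/π) × 56.10 = 0.00 h.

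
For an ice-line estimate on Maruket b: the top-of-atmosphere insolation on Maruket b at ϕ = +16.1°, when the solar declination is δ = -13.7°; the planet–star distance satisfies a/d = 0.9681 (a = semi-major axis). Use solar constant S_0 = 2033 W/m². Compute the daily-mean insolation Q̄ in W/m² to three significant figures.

Q̄ ≈ 505 W/m²

cos h₀ = −tan(+16.1°) tan(-13.700°) = 0.0704, h₀ = 1.5004 rad.
Bracket: h₀ sin ϕ sin δ + cos ϕ cos δ sin h₀ = 1.5004×0.27731×-0.23684 + 0.96078×0.97155×0.99752 = -0.098543 + 0.931131 = 0.832588.
Inverse-square distance factor (a/d)² = 0.9681² = 0.937218.
Q̄ = (S_0/π) × 0.937218 × [bracket] = (2033/π) × 0.937218 × 0.832588 = 505.0 W/m².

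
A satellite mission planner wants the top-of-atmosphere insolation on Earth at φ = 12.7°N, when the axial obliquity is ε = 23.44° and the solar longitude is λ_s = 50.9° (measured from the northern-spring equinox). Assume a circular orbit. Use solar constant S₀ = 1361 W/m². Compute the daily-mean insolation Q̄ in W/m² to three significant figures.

Q̄ ≈ 449 W/m²

Solar declination: sin δ = sin ε · sin λ_s = sin 23.44° × sin 50.9° = 0.30870, so δ = +17.981°.
cos H₀ = −tan(+12.7°) tan(+17.981°) = -0.0731, H₀ = 1.6440 rad.
Bracket: H₀ sin φ sin δ + cos φ cos δ sin H₀ = 1.6440×0.21985×0.30870 + 0.97553×0.95116×0.99732 = 0.111574 + 0.925398 = 1.036972.
Q̄ = (S₀/π) × [bracket] = (1361/π) × 1.036972 = 449.2 W/m².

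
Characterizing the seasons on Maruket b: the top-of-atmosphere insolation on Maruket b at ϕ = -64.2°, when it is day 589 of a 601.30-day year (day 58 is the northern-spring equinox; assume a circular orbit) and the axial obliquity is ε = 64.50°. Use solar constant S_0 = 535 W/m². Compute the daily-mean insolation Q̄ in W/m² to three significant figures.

Solar longitude: L_s = 360° × (589 − 58)/601.30 = 317.911°.
sin δ = sin 64.50° × sin 317.911° = -0.60499, so δ = -37.228°.
cos h₀ = −tan(-64.2°) tan(-37.228°) = -1.5717 ≤ −1 ⇒ polar day, h₀ = π.
Bracket: h₀ sin ϕ sin δ + cos ϕ cos δ sin h₀ = 3.1416×-0.90032×-0.60499 + 0.43523×0.79624×0.00000 = 1.711181 + 0.000000 = 1.711181.
Q̄ = (S_0/π) × [bracket] = (535/π) × 1.711181 = 291.4 W/m².

Q̄ ≈ 291 W/m²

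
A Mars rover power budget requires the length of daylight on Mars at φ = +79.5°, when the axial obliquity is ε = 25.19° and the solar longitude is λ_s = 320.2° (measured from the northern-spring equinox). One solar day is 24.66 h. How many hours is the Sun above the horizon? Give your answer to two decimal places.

0.00 h

Solar declination: sin δ = sin ε · sin λ_s = sin 25.19° × sin 320.2° = -0.27244, so δ = -15.810°.
cos H₀ = −tan φ · tan δ = 1.5278 ≥ 1, so the Sun never rises (polar night) and H₀ = 0.
Daylight = 2H₀/(2π) × 24.66 h = (0.0000/π) × 24.66 = 0.00 h.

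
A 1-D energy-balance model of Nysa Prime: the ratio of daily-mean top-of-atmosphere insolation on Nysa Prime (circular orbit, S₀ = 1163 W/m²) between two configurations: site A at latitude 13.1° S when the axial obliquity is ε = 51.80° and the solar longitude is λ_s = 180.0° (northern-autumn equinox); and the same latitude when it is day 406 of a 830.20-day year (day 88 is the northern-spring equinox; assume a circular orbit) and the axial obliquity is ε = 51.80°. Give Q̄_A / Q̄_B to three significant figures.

Q̄_A / Q̄_B ≈ 1.50

— Configuration A (φ=-13.1°):
Solar declination: sin δ = sin ε · sin λ_s = sin 51.80° × sin 180.0° = 0.00000, so δ = +0.000°.
cos H₀ = −tan(-13.1°) tan(+0.000°) = 0.0000, H₀ = 1.5708 rad.
Bracket: H₀ sin φ sin δ + cos φ cos δ sin H₀ = 1.5708×-0.22665×0.00000 + 0.97398×1.00000×1.00000 = -0.000000 + 0.973980 = 0.973980.
Q̄ = (S₀/π) × [bracket] = (1163/π) × 0.973980 = 360.56 W/m².
— Configuration B (φ=-13.1°):
Solar longitude: λ_s = 360° × (406 − 88)/830.20 = 137.894°.
sin δ = sin 51.80° × sin 137.894° = 0.52692, so δ = +31.797°.
cos H₀ = −tan(-13.1°) tan(+31.797°) = 0.1443, H₀ = 1.4260 rad.
Bracket: H₀ sin φ sin δ + cos φ cos δ sin H₀ = 1.4260×-0.22665×0.52692 + 0.97398×0.84992×0.98954 = -0.170302 + 0.819146 = 0.648844.
Q̄ = (S₀/π) × [bracket] = (1163/π) × 0.648844 = 240.20 W/m².
Ratio Q̄_A / Q̄_B = 360.56 / 240.20 = 1.501.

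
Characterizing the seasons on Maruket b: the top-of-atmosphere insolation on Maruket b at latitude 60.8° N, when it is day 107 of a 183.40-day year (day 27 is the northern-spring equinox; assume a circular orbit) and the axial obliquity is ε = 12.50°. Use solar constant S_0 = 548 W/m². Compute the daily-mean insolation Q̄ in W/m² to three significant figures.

Q̄ ≈ 106 W/m²

Solar longitude: L_s = 360° × (107 − 27)/183.40 = 157.034°.
sin δ = sin 12.50° × sin 157.034° = 0.08445, so δ = +4.845°.
cos h₀ = −tan(+60.8°) tan(+4.845°) = -0.1517, h₀ = 1.7230 rad.
Bracket: h₀ sin ϕ sin δ + cos ϕ cos δ sin h₀ = 1.7230×0.87292×0.08445 + 0.48786×0.99643×0.98843 = 0.127016 + 0.480494 = 0.607510.
Q̄ = (S_0/π) × [bracket] = (548/π) × 0.607510 = 106.0 W/m².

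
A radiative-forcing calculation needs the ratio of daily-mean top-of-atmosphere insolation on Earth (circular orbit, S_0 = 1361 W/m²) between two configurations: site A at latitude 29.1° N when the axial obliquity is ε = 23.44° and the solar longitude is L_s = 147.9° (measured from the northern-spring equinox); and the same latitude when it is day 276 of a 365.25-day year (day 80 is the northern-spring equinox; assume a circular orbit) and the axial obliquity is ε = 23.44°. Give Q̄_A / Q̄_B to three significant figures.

— Configuration A (ϕ=+29.1°):
Solar declination: sin δ = sin ε · sin L_s = sin 23.44° × sin 147.9° = 0.21138, so δ = +12.203°.
cos h₀ = −tan(+29.1°) tan(+12.203°) = -0.1204, h₀ = 1.6915 rad.
Bracket: h₀ sin ϕ sin δ + cos ϕ cos δ sin h₀ = 1.6915×0.48634×0.21138 + 0.87377×0.97740×0.99273 = 0.173891 + 0.847814 = 1.021705.
Q̄ = (S_0/π) × [bracket] = (1361/π) × 1.021705 = 442.62 W/m².
— Configuration B (ϕ=+29.1°):
Solar longitude: L_s = 360° × (276 − 80)/365.25 = 193.183°.
sin δ = sin 23.44° × sin 193.183° = -0.09072, so δ = -5.205°.
cos h₀ = −tan(+29.1°) tan(-5.205°) = 0.0507, h₀ = 1.5201 rad.
Bracket: h₀ sin ϕ sin δ + cos ϕ cos δ sin h₀ = 1.5201×0.48634×-0.09072 + 0.87377×0.99588×0.99871 = -0.067068 + 0.869048 = 0.801980.
Q̄ = (S_0/π) × [bracket] = (1361/π) × 0.801980 = 347.43 W/m².
Ratio Q̄_A / Q̄_B = 442.62 / 347.43 = 1.274.

Q̄_A / Q̄_B ≈ 1.27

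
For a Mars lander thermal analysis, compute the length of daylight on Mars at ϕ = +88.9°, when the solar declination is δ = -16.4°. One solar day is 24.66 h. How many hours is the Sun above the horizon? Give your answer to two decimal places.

0.00 h

cos h₀ = −tan ϕ · tan δ = 15.3282 ≥ 1, so the Sun never rises (polar night) and h₀ = 0.
Daylight = 2h₀/(2π) × 24.66 h = (0.0000/π) × 24.66 = 0.00 h.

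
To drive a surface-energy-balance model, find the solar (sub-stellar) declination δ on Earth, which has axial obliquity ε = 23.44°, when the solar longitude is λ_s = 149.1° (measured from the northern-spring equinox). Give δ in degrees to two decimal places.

δ = +11.79°

sin δ = sin ε · sin λ_s = sin 23.44° × sin 149.1° = 0.204281.
δ = arcsin(0.204281) = +11.79°.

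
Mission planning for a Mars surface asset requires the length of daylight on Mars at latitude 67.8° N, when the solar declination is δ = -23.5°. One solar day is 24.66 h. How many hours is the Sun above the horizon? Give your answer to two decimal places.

cos h₀ = −tan ϕ · tan δ = 1.0655 ≥ 1, so the Sun never rises (polar night) and h₀ = 0.
Daylight = 2h₀/(2π) × 24.66 h = (0.0000/π) × 24.66 = 0.00 h.

0.00 h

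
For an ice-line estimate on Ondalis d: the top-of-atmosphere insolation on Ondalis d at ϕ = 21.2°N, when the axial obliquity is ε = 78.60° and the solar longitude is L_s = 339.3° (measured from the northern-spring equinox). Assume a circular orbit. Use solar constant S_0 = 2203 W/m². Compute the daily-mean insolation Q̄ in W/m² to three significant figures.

Q̄ ≈ 482 W/m²

Solar declination: sin δ = sin ε · sin L_s = sin 78.60° × sin 339.3° = -0.34650, so δ = -20.273°.
cos h₀ = −tan(+21.2°) tan(-20.273°) = 0.1433, h₀ = 1.4270 rad.
Bracket: h₀ sin ϕ sin δ + cos ϕ cos δ sin h₀ = 1.4270×0.36162×-0.34650 + 0.93232×0.93805×0.98968 = -0.178805 + 0.865537 = 0.686732.
Q̄ = (S_0/π) × [bracket] = (2203/π) × 0.686732 = 481.6 W/m².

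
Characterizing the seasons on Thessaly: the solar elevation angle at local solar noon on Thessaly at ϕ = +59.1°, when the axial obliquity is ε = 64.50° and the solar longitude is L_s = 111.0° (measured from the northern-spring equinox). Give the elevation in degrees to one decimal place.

88.3°

Solar declination: sin δ = sin ε · sin L_s = sin 64.50° × sin 111.0° = 0.84264, so δ = +57.420°.
At local noon the hour angle is zero, so the zenith angle equals |ϕ − δ| = |+59.1° − (+57.420°)| = 1.680°.
Elevation = 90° − 1.680° = 88.3°.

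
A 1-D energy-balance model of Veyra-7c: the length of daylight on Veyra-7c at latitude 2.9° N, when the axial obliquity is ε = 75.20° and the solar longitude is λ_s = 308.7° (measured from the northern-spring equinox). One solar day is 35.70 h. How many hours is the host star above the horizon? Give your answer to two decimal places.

17.19 h

Solar declination: sin δ = sin ε · sin λ_s = sin 75.20° × sin 308.7° = -0.75454, so δ = -48.985°.
cos H₀ = −tan φ · tan δ = −tan(+2.9°) × tan(-48.985°) = 0.0582, so H₀ = 1.5125 rad = 86.66°.
Daylight = 2H₀/(2π) × 35.70 h = (1.5125/π) × 35.70 = 17.19 h.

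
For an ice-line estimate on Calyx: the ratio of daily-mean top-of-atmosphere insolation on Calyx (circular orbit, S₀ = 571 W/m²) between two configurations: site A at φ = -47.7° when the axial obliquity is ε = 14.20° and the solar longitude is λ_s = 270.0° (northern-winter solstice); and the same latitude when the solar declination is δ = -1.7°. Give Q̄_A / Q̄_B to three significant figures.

— Configuration A (φ=-47.7°):
Solar declination: sin δ = sin ε · sin λ_s = sin 14.20° × sin 270.0° = -0.24531, so δ = -14.200°.
cos H₀ = −tan(-47.7°) tan(-14.200°) = -0.2781, H₀ = 1.8526 rad.
Bracket: H₀ sin φ sin δ + cos φ cos δ sin H₀ = 1.8526×-0.73963×-0.24531 + 0.67301×0.96945×0.96056 = 0.336133 + 0.626717 = 0.962850.
Q̄ = (S₀/π) × [bracket] = (571/π) × 0.962850 = 175.00 W/m².
— Configuration B (φ=-47.7°):
cos H₀ = −tan(-47.7°) tan(-1.700°) = -0.0326, H₀ = 1.6034 rad.
Bracket: H₀ sin φ sin δ + cos φ cos δ sin H₀ = 1.6034×-0.73963×-0.02967 + 0.67301×0.99956×0.99947 = 0.035186 + 0.672357 = 0.707543.
Q̄ = (S₀/π) × [bracket] = (571/π) × 0.707543 = 128.60 W/m².
Ratio Q̄_A / Q̄_B = 175.00 / 128.60 = 1.361.

Q̄_A / Q̄_B ≈ 1.36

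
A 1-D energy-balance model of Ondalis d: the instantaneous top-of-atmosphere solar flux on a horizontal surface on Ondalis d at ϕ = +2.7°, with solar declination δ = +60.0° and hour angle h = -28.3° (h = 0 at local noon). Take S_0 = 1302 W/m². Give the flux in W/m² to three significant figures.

cos θ_z = sin ϕ sin δ + cos ϕ cos δ cos h = 0.040795 + 0.439750 = 0.480545.
Flux = S_0 · cos θ_z = 1302 × 0.480545 = 625.7 W/m².

626 W/m²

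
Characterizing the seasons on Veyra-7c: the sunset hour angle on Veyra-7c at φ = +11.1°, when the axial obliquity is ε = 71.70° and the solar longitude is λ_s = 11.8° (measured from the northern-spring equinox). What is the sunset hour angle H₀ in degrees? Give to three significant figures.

Solar declination: sin δ = sin ε · sin λ_s = sin 71.70° × sin 11.8° = 0.19415, so δ = +11.195°.
cos H₀ = −tan φ · tan δ = −tan(+11.1°) × tan(+11.195°) = -0.0388, so H₀ = 1.6096 rad = 92.23°.

H₀ = 92.2°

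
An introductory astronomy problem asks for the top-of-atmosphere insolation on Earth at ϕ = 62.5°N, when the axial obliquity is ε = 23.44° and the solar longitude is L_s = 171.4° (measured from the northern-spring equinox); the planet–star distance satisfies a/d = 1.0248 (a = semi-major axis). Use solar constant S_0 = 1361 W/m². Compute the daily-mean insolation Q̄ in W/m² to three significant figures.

Q̄ ≈ 249 W/m²

Solar declination: sin δ = sin ε · sin L_s = sin 23.44° × sin 171.4° = 0.05948, so δ = +3.410°.
cos h₀ = −tan(+62.5°) tan(+3.410°) = -0.1145, h₀ = 1.6855 rad.
Bracket: h₀ sin ϕ sin δ + cos ϕ cos δ sin h₀ = 1.6855×0.88701×0.05948 + 0.46175×0.99823×0.99343 = 0.088926 + 0.457904 = 0.546830.
Inverse-square distance factor (a/d)² = 1.0248² = 1.050215.
Q̄ = (S_0/π) × 1.050215 × [bracket] = (1361/π) × 1.050215 × 0.546830 = 248.8 W/m².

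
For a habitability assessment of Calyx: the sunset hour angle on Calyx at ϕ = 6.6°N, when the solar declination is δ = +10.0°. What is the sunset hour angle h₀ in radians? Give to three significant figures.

cos h₀ = −tan ϕ · tan δ = −tan(+6.6°) × tan(+10.000°) = -0.0204, so h₀ = 1.5912 rad = 91.17°.

h₀ = 1.59 rad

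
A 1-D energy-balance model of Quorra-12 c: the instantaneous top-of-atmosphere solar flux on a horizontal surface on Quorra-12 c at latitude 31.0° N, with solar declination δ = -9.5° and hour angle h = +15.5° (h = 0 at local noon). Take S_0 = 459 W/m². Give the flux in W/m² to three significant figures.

cos θ_z = sin ϕ sin δ + cos ϕ cos δ cos h = -0.085006 + 0.814665 = 0.729659.
Flux = S_0 · cos θ_z = 459 × 0.729659 = 334.9 W/m².

335 W/m²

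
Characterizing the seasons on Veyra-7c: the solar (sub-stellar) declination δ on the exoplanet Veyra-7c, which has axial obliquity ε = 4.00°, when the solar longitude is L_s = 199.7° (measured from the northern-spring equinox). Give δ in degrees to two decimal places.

δ = -1.35°

sin δ = sin ε · sin L_s = sin 4.00° × sin 199.7° = -0.023515.
δ = arcsin(-0.023515) = -1.35°.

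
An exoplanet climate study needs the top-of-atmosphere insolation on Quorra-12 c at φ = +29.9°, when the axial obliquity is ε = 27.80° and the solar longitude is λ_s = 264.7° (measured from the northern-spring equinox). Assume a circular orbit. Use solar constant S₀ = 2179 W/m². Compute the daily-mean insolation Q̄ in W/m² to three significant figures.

Solar declination: sin δ = sin ε · sin λ_s = sin 27.80° × sin 264.7° = -0.46439, so δ = -27.671°.
cos H₀ = −tan(+29.9°) tan(-27.671°) = 0.3015, H₀ = 1.2645 rad.
Bracket: H₀ sin φ sin δ + cos φ cos δ sin H₀ = 1.2645×0.49849×-0.46439 + 0.86690×0.88563×0.95346 = -0.292724 + 0.732021 = 0.439297.
Q̄ = (S₀/π) × [bracket] = (2179/π) × 0.439297 = 304.7 W/m².

Q̄ ≈ 305 W/m²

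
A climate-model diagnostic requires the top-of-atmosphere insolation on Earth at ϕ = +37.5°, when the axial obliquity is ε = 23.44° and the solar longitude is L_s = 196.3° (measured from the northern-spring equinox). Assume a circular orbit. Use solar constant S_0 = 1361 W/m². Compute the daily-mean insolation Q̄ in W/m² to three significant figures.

Solar declination: sin δ = sin ε · sin L_s = sin 23.44° × sin 196.3° = -0.11165, so δ = -6.410°.
cos h₀ = −tan(+37.5°) tan(-6.410°) = 0.0862, h₀ = 1.4845 rad.
Bracket: h₀ sin ϕ sin δ + cos ϕ cos δ sin h₀ = 1.4845×0.60876×-0.11165 + 0.79335×0.99375×0.99628 = -0.100899 + 0.785459 = 0.684560.
Q̄ = (S_0/π) × [bracket] = (1361/π) × 0.684560 = 296.6 W/m².

Q̄ ≈ 297 W/m²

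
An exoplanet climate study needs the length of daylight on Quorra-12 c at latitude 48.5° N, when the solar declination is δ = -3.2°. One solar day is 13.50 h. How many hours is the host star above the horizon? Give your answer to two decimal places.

6.48 h

cos h₀ = −tan ϕ · tan δ = −tan(+48.5°) × tan(-3.200°) = 0.0632, so h₀ = 1.5076 rad = 86.38°.
Daylight = 2h₀/(2π) × 13.50 h = (1.5076/π) × 13.50 = 6.48 h.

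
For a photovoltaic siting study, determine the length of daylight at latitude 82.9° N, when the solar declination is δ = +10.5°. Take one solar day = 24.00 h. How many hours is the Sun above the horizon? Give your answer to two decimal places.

Sunrise equation: cos H₀ = −tan φ · tan δ = -1.4880 ≤ −1, so the Sun never sets (polar day) and H₀ = π.
Daylight = 2H₀/(2π) × 24.00 h = (3.1416/π) × 24.00 = 24.00 h.

24.00 h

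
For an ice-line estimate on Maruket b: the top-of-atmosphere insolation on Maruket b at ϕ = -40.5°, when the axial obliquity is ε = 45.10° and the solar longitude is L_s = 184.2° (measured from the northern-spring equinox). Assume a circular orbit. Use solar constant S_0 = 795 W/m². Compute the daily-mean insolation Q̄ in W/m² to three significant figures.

Solar declination: sin δ = sin ε · sin L_s = sin 45.10° × sin 184.2° = -0.05188, so δ = -2.974°.
cos h₀ = −tan(-40.5°) tan(-2.974°) = -0.0444, h₀ = 1.6152 rad.
Bracket: h₀ sin ϕ sin δ + cos ϕ cos δ sin h₀ = 1.6152×-0.64945×-0.05188 + 0.76041×0.99865×0.99902 = 0.054422 + 0.758639 = 0.813061.
Q̄ = (S_0/π) × [bracket] = (795/π) × 0.813061 = 205.8 W/m².

Q̄ ≈ 206 W/m²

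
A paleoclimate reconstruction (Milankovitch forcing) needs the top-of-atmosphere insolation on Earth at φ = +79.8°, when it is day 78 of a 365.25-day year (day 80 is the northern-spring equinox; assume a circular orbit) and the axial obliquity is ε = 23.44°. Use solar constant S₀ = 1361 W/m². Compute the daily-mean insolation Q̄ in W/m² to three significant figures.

Solar longitude: λ_s = 360° × (78 − 80)/365.25 = -1.971°, i.e. -1.971° + 360° = 358.029°.
sin δ = sin 23.44° × sin 358.029° = -0.01368, so δ = -0.784°.
cos H₀ = −tan(+79.8°) tan(-0.784°) = 0.0761, H₀ = 1.4947 rad.
Bracket: H₀ sin φ sin δ + cos φ cos δ sin H₀ = 1.4947×0.98420×-0.01368 + 0.17708×0.99991×0.99710 = -0.020124 + 0.176551 = 0.156427.
Q̄ = (S₀/π) × [bracket] = (1361/π) × 0.156427 = 67.77 W/m².

Q̄ ≈ 67.8 W/m²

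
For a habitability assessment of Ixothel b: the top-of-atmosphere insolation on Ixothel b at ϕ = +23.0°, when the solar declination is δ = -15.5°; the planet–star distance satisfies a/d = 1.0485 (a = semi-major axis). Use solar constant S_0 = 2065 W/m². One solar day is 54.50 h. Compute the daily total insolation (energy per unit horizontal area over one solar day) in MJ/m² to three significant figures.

103 MJ/m²

cos h₀ = −tan(+23.0°) tan(-15.500°) = 0.1177, h₀ = 1.4528 rad.
Bracket: h₀ sin ϕ sin δ + cos ϕ cos δ sin h₀ = 1.4528×0.39073×-0.26724 + 0.92050×0.96363×0.99305 = -0.151699 + 0.880857 = 0.729158.
Inverse-square distance factor (a/d)² = 1.0485² = 1.099352.
Q̄ = (S_0/π) × 1.099352 × [bracket] = (2065/π) × 1.099352 × 0.729158 = 526.90 W/m².
Daily total = Q̄ × 54.50 h × 3600 s/h = 526.90 × 54.50 × 3600 / 10⁶ = 103.4 MJ/m².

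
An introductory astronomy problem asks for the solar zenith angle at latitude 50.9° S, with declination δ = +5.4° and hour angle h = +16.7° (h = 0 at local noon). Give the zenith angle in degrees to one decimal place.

cos θ_z = sin φ sin δ + cos φ cos δ cos h = -0.073032 + 0.601395 = 0.528363.
θ_z = arccos(0.528363) = 58.1°.

θ_z = 58.1°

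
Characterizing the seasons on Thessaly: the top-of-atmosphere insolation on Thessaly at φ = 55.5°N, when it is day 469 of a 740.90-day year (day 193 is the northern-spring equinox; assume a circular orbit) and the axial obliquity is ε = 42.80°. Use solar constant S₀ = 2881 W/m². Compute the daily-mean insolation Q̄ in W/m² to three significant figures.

Q̄ ≈ 1.19e+03 W/m²

Solar longitude: λ_s = 360° × (469 − 193)/740.90 = 134.107°.
sin δ = sin 42.80° × sin 134.107° = 0.48787, so δ = +29.200°.
cos H₀ = −tan(+55.5°) tan(+29.200°) = -0.8132, H₀ = 2.5204 rad.
Bracket: H₀ sin φ sin δ + cos φ cos δ sin H₀ = 2.5204×0.82413×0.48787 + 0.56641×0.87292×0.58200 = 1.013373 + 0.287759 = 1.301132.
Q̄ = (S₀/π) × [bracket] = (2881/π) × 1.301132 = 1193 W/m².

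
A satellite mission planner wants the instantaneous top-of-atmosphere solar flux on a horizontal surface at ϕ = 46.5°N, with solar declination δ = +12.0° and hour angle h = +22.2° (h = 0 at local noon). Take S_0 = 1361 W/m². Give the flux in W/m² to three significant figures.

1.05e+03 W/m²

cos θ_z = sin ϕ sin δ + cos ϕ cos δ cos h = 0.150814 + 0.623400 = 0.774214.
Flux = S_0 · cos θ_z = 1361 × 0.774214 = 1054 W/m².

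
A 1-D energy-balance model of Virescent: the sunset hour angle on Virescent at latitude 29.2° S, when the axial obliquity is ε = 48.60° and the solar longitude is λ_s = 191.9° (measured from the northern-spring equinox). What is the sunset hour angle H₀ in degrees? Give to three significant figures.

Solar declination: sin δ = sin ε · sin λ_s = sin 48.60° × sin 191.9° = -0.15468, so δ = -8.898°.
cos H₀ = −tan φ · tan δ = −tan(-29.2°) × tan(-8.898°) = -0.0875, so H₀ = 1.6584 rad = 95.02°.

H₀ = 95.0°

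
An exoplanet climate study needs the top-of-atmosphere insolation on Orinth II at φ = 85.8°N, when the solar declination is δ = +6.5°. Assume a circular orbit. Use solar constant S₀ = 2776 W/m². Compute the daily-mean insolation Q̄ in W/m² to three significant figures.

cos H₀ = −tan(+85.8°) tan(+6.500°) = -1.5515 ≤ −1 ⇒ polar day, H₀ = π.
Bracket: H₀ sin φ sin δ + cos φ cos δ sin H₀ = 3.1416×0.99731×0.11320 + 0.07324×0.99357×0.00000 = 0.354672 + 0.000000 = 0.354672.
Q̄ = (S₀/π) × [bracket] = (2776/π) × 0.354672 = 313.4 W/m².

Q̄ ≈ 313 W/m²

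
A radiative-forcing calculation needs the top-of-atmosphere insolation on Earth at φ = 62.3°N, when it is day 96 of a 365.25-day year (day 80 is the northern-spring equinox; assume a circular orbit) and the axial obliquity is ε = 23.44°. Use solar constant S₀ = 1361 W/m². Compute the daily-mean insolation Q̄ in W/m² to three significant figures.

Q̄ ≈ 270 W/m²

Solar longitude: λ_s = 360° × (96 − 80)/365.25 = 15.770°.
sin δ = sin 23.44° × sin 15.770° = 0.10811, so δ = +6.206°.
cos H₀ = −tan(+62.3°) tan(+6.206°) = -0.2071, H₀ = 1.7794 rad.
Bracket: H₀ sin φ sin δ + cos φ cos δ sin H₀ = 1.7794×0.88539×0.10811 + 0.46484×0.99414×0.97831 = 0.170323 + 0.452093 = 0.622416.
Q̄ = (S₀/π) × [bracket] = (1361/π) × 0.622416 = 269.6 W/m².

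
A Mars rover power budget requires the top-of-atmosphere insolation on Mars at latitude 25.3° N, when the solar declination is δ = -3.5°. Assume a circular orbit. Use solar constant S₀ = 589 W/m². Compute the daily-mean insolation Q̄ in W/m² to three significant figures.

cos H₀ = −tan(+25.3°) tan(-3.500°) = 0.0289, H₀ = 1.5419 rad.
Bracket: H₀ sin φ sin δ + cos φ cos δ sin H₀ = 1.5419×0.42736×-0.06105 + 0.90408×0.99813×0.99958 = -0.040229 + 0.902010 = 0.861781.
Q̄ = (S₀/π) × [bracket] = (589/π) × 0.861781 = 161.6 W/m².

Q̄ ≈ 162 W/m²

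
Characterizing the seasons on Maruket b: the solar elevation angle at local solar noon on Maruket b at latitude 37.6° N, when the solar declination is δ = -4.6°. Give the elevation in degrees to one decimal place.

47.8°

At local noon the hour angle is zero, so the zenith angle equals |φ − δ| = |+37.6° − (-4.600°)| = 42.200°.
Elevation = 90° − 42.200° = 47.8°.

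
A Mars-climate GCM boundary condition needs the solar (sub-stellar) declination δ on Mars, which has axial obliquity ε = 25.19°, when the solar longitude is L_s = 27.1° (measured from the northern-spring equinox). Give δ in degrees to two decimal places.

sin δ = sin ε · sin L_s = sin 25.19° × sin 27.1° = 0.193890.
δ = arcsin(0.193890) = +11.18°.

δ = +11.18°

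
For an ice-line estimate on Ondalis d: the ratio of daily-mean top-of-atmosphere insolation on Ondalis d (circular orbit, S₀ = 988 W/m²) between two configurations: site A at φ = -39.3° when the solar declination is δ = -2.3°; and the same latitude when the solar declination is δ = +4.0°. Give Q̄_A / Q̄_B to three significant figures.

— Configuration A (φ=-39.3°):
cos H₀ = −tan(-39.3°) tan(-2.300°) = -0.0329, H₀ = 1.6037 rad.
Bracket: H₀ sin φ sin δ + cos φ cos δ sin H₀ = 1.6037×-0.63338×-0.04013 + 0.77384×0.99919×0.99946 = 0.040762 + 0.772796 = 0.813558.
Q̄ = (S₀/π) × [bracket] = (988/π) × 0.813558 = 255.86 W/m².
— Configuration B (φ=-39.3°):
cos H₀ = −tan(-39.3°) tan(+4.000°) = 0.0572, H₀ = 1.5135 rad.
Bracket: H₀ sin φ sin δ + cos φ cos δ sin H₀ = 1.5135×-0.63338×0.06976 + 0.77384×0.99756×0.99836 = -0.066873 + 0.770686 = 0.703813.
Q̄ = (S₀/π) × [bracket] = (988/π) × 0.703813 = 221.34 W/m².
Ratio Q̄_A / Q̄_B = 255.86 / 221.34 = 1.156.

Q̄_A / Q̄_B ≈ 1.16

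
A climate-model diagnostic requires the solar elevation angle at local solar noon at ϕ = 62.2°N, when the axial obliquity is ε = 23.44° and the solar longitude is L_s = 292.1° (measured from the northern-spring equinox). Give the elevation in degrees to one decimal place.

6.2°

Solar declination: sin δ = sin ε · sin L_s = sin 23.44° × sin 292.1° = -0.36856, so δ = -21.627°.
At local noon the hour angle is zero, so the zenith angle equals |ϕ − δ| = |+62.2° − (-21.627°)| = 83.827°.
Elevation = 90° − 83.827° = 6.2°.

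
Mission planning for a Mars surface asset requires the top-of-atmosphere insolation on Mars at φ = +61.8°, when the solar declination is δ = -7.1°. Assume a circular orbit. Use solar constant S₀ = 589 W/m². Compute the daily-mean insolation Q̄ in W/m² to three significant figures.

Q̄ ≈ 58.2 W/m²

cos H₀ = −tan(+61.8°) tan(-7.100°) = 0.2323, H₀ = 1.3364 rad.
Bracket: H₀ sin φ sin δ + cos φ cos δ sin H₀ = 1.3364×0.88130×-0.12360 + 0.47255×0.99233×0.97264 = -0.145572 + 0.456096 = 0.310524.
Q̄ = (S₀/π) × [bracket] = (589/π) × 0.310524 = 58.22 W/m².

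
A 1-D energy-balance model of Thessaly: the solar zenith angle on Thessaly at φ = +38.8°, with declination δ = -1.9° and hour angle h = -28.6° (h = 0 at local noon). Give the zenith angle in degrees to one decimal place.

θ_z = 48.5°

cos θ_z = sin φ sin δ + cos φ cos δ cos h = -0.020775 + 0.683869 = 0.663094.
θ_z = arccos(0.663094) = 48.5°.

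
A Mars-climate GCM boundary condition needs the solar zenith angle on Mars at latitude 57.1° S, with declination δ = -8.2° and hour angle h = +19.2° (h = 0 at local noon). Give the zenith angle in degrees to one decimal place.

θ_z = 51.1°

cos θ_z = sin φ sin δ + cos φ cos δ cos h = 0.119754 + 0.507717 = 0.627471.
θ_z = arccos(0.627471) = 51.1°.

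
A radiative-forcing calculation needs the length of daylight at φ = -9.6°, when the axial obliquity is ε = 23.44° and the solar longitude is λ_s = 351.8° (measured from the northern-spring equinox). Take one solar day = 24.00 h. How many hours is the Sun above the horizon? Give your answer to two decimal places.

Solar declination: sin δ = sin ε · sin λ_s = sin 23.44° × sin 351.8° = -0.05674, so δ = -3.252°.
cos H₀ = −tan φ · tan δ = −tan(-9.6°) × tan(-3.252°) = -0.0096, so H₀ = 1.5804 rad = 90.55°.
Daylight = 2H₀/(2π) × 24.00 h = (1.5804/π) × 24.00 = 12.07 h.

12.07 h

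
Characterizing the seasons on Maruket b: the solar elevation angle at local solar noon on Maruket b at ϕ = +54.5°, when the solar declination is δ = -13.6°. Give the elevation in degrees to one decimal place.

At local noon the hour angle is zero, so the zenith angle equals |ϕ − δ| = |+54.5° − (-13.600°)| = 68.100°.
Elevation = 90° − 68.100° = 21.9°.

21.9°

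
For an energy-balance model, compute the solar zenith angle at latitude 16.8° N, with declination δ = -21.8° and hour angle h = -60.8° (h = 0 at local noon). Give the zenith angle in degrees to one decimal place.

θ_z = 71.0°

cos θ_z = sin φ sin δ + cos φ cos δ cos h = -0.107337 + 0.433638 = 0.326301.
θ_z = arccos(0.326301) = 71.0°.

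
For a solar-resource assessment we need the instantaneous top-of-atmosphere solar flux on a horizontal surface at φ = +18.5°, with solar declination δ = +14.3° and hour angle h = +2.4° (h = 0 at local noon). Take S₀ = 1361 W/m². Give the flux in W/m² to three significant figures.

1.36e+03 W/m²

cos θ_z = sin φ sin δ + cos φ cos δ cos h = 0.078374 + 0.918134 = 0.996508.
Flux = S₀ · cos θ_z = 1361 × 0.996508 = 1356 W/m².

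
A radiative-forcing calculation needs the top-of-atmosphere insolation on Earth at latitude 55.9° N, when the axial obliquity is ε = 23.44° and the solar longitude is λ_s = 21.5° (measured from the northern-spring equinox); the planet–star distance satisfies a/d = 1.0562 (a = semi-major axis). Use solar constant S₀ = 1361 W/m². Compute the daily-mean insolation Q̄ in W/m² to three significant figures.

Q̄ ≈ 366 W/m²

Solar declination: sin δ = sin ε · sin λ_s = sin 23.44° × sin 21.5° = 0.14579, so δ = +8.383°.
cos H₀ = −tan(+55.9°) tan(+8.383°) = -0.2177, H₀ = 1.7902 rad.
Bracket: H₀ sin φ sin δ + cos φ cos δ sin H₀ = 1.7902×0.82806×0.14579 + 0.56064×0.98932×0.97603 = 0.216118 + 0.541357 = 0.757475.
Inverse-square distance factor (a/d)² = 1.0562² = 1.115558.
Q̄ = (S₀/π) × 1.115558 × [bracket] = (1361/π) × 1.115558 × 0.757475 = 366.1 W/m².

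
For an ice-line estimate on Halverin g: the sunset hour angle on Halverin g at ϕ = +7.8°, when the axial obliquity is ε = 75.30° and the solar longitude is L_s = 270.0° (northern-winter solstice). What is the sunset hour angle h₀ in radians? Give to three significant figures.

Solar declination: sin δ = sin ε · sin L_s = sin 75.30° × sin 270.0° = -0.96727, so δ = -75.300°.
cos h₀ = −tan ϕ · tan δ = −tan(+7.8°) × tan(-75.300°) = 0.5221, so h₀ = 1.0214 rad = 58.52°.

h₀ = 1.02 rad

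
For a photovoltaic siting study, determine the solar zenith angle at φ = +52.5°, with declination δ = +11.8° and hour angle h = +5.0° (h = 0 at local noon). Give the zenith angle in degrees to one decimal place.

θ_z = 40.9°

cos θ_z = sin φ sin δ + cos φ cos δ cos h = 0.162238 + 0.593629 = 0.755867.
θ_z = arccos(0.755867) = 40.9°.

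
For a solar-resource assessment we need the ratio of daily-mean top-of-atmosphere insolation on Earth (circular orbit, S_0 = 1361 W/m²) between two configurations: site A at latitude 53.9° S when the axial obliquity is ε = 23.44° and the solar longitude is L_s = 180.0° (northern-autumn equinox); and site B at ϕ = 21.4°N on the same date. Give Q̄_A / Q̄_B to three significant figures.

Q̄_A / Q̄_B ≈ 0.633

— Configuration A (ϕ=-53.9°):
Solar declination: sin δ = sin ε · sin L_s = sin 23.44° × sin 180.0° = 0.00000, so δ = +0.000°.
cos h₀ = −tan(-53.9°) tan(+0.000°) = 0.0000, h₀ = 1.5708 rad.
Bracket: h₀ sin ϕ sin δ + cos ϕ cos δ sin h₀ = 1.5708×-0.80799×0.00000 + 0.58920×1.00000×1.00000 = -0.000000 + 0.589200 = 0.589200.
Q̄ = (S_0/π) × [bracket] = (1361/π) × 0.589200 = 255.25 W/m².
— Configuration B (ϕ=+21.4°):
cos h₀ = −tan(+21.4°) tan(+0.000°) = -0.0000, h₀ = 1.5708 rad.
Bracket: h₀ sin ϕ sin δ + cos ϕ cos δ sin h₀ = 1.5708×0.36488×0.00000 + 0.93106×1.00000×1.00000 = 0.000000 + 0.931060 = 0.931060.
Q̄ = (S_0/π) × [bracket] = (1361/π) × 0.931060 = 403.35 W/m².
Ratio Q̄_A / Q̄_B = 255.25 / 403.35 = 0.6328.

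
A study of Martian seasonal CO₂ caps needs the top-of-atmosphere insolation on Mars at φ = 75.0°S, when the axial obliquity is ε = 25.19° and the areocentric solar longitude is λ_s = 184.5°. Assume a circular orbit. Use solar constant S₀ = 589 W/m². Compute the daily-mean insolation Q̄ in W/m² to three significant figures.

sin δ = sin 25.19° × sin 184.5° = -0.03339, so δ = -1.914°.
cos H₀ = −tan(-75.0°) tan(-1.914°) = -0.1247, H₀ = 1.6958 rad.
Bracket: H₀ sin φ sin δ + cos φ cos δ sin H₀ = 1.6958×-0.96593×-0.03339 + 0.25882×0.99944×0.99219 = 0.054694 + 0.256655 = 0.311349.
Q̄ = (S₀/π) × [bracket] = (589/π) × 0.311349 = 58.37 W/m².

Q̄ ≈ 58.4 W/m²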